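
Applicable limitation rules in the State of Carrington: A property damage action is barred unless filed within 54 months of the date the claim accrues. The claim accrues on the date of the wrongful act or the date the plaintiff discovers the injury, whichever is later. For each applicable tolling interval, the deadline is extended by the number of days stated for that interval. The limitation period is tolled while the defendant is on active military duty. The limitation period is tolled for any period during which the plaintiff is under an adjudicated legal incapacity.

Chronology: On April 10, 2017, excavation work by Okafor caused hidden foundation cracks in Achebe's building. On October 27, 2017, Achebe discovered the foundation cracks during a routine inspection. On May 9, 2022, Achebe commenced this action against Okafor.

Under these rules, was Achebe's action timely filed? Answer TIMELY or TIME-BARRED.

TIME-BARRED

Taking the later of the act (April 10, 2017) and discovery (October 27, 2017), the claim accrued on October 27, 2017.
The untolled deadline — 54 months after October 27, 2017 — is April 27, 2022.
Achebe filed on May 9, 2022, after the April 27, 2022 deadline, so the action is time-barred.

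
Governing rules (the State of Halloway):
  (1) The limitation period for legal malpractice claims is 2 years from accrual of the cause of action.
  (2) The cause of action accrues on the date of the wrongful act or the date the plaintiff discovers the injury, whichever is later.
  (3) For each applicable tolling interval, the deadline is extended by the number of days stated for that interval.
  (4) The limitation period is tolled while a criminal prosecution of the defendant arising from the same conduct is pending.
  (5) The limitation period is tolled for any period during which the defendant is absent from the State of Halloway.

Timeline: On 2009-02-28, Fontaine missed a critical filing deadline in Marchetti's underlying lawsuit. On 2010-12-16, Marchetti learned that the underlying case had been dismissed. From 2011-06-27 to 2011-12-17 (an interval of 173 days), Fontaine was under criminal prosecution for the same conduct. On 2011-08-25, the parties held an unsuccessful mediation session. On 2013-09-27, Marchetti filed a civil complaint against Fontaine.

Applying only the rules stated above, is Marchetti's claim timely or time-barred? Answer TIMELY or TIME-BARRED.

TIME-BARRED

Taking the later of the act (2009-02-28) and discovery (2010-12-16), the claim accrued on 2010-12-16.
2 years from 2010-12-16 is 2012-12-16.
The pending criminal prosecution from 2011-06-27 to 2011-12-17 tolled the period for 173 days, extending the deadline to 2013-06-07.
Nothing else in the chronology tolls or restarts the period.
The 2013-09-27 filing falls after the 2013-06-07 deadline; the claim is time-barred.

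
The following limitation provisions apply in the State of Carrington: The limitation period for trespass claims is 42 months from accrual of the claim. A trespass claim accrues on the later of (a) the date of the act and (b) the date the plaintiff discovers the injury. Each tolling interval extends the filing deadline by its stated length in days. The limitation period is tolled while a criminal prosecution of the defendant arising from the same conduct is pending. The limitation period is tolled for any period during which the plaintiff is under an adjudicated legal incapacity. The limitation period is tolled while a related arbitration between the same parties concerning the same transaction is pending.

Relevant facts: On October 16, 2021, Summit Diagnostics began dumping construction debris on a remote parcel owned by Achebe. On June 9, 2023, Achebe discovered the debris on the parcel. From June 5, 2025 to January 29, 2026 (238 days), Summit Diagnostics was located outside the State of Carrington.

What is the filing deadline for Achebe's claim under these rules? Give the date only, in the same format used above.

December 9, 2026

Taking the later of the act (October 16, 2021) and discovery (June 9, 2023), the claim accrued on June 9, 2023.
42 months from June 9, 2023 is December 9, 2026.
No stated provision tolls the period for the defendant's absence, so the interval from June 5, 2025 to January 29, 2026 has no effect on the deadline.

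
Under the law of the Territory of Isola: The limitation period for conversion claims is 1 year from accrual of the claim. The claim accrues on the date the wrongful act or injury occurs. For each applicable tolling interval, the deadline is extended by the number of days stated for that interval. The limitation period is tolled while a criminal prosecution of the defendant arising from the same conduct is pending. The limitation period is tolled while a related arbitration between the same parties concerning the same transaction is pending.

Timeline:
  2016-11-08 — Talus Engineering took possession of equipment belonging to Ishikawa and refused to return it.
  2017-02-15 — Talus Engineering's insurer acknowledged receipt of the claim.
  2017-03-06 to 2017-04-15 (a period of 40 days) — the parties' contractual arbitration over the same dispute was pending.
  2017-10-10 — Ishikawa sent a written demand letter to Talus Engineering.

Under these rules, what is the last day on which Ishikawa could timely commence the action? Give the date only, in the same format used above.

The claim accrued on 2016-11-08, when the wrongful act occurred.
1 year from 2016-11-08 is 2017-11-08.
The period was tolled for 40 days by the pending related arbitration (2017-03-06 to 2017-04-15), pushing the deadline to 2017-12-18.
None of the other events listed affects the running of the period under the stated rules.

2017-12-18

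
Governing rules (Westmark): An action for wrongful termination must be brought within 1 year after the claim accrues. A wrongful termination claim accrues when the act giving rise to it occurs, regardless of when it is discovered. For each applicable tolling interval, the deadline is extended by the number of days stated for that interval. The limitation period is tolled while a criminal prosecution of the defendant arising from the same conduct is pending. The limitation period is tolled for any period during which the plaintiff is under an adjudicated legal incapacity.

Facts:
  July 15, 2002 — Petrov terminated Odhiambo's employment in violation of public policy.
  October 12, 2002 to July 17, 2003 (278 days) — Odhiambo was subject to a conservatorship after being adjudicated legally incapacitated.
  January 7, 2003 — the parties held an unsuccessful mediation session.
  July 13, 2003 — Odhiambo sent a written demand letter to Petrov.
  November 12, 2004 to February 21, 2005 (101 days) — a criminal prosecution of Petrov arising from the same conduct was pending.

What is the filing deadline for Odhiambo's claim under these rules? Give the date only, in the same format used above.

The claim accrued on July 15, 2002, the date of the act.
The untolled deadline — 1 year after July 15, 2002 — is July 15, 2003.
Because the plaintiff's legal incapacity ran from October 12, 2002 to July 17, 2003, the deadline is extended by 278 days to April 18, 2004.
The pending criminal prosecution from November 12, 2004 to February 21, 2005 began after the period had already run on April 18, 2004, so it has no tolling effect.
None of the other events listed affects the running of the period under the stated rules.

April 18, 2004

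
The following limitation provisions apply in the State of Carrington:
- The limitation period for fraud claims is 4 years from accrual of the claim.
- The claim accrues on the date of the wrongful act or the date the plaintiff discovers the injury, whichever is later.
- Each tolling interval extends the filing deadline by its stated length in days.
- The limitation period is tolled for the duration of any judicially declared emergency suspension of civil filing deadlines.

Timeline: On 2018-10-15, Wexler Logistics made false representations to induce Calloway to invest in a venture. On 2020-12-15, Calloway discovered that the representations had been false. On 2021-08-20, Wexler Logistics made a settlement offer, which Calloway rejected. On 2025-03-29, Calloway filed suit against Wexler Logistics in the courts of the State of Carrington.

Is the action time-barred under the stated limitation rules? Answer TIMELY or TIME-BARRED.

TIME-BARRED

Because discovery on 2020-12-15 post-dates the 2018-10-15 act, accrual under the later-of rule falls on 2020-12-15.
The untolled deadline — 4 years after 2020-12-15 — is 2024-12-15.
None of the other events listed affects the running of the period under the stated rules.
The 2025-03-29 filing falls after the 2024-12-15 deadline; the claim is time-barred.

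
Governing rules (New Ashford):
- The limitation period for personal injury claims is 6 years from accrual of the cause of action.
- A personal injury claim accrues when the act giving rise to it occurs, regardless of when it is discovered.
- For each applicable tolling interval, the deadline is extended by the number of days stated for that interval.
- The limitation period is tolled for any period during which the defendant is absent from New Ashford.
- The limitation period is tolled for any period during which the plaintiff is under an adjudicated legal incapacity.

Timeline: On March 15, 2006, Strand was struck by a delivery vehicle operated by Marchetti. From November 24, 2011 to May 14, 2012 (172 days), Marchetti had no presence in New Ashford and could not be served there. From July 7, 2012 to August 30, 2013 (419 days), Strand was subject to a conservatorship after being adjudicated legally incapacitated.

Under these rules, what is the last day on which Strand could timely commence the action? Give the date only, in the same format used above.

October 27, 2013

The limitation period began to run on March 15, 2006.
6 years from March 15, 2006 is March 15, 2012.
Because the defendant's absence from the jurisdiction ran from November 24, 2011 to May 14, 2012, the deadline is extended by 172 days to September 3, 2012.
The plaintiff's legal incapacity from July 7, 2012 to August 30, 2013 tolled the period for 419 days, extending the deadline to October 27, 2013.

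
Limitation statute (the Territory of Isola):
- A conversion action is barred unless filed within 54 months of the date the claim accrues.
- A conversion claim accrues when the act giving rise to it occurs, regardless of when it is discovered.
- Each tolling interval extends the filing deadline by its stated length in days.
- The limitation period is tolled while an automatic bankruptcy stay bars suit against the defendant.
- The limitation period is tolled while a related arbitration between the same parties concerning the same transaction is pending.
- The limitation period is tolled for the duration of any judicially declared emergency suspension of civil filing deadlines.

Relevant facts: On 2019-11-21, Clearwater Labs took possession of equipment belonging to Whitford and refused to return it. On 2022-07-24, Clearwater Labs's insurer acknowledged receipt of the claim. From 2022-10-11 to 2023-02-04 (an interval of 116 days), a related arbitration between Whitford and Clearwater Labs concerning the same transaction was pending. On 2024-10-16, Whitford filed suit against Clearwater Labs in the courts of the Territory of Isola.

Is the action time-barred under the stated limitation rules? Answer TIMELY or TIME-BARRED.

The claim accrued on 2019-11-21, the date of the act.
The untolled deadline — 54 months after 2019-11-21 — is 2024-05-21.
Because the pending related arbitration ran from 2022-10-11 to 2023-02-04, the deadline is extended by 116 days to 2024-09-14.
The other events in the timeline have no effect on the limitation period under the stated rules.
The 2024-10-16 filing falls after the 2024-09-14 deadline; the claim is time-barred.

TIME-BARRED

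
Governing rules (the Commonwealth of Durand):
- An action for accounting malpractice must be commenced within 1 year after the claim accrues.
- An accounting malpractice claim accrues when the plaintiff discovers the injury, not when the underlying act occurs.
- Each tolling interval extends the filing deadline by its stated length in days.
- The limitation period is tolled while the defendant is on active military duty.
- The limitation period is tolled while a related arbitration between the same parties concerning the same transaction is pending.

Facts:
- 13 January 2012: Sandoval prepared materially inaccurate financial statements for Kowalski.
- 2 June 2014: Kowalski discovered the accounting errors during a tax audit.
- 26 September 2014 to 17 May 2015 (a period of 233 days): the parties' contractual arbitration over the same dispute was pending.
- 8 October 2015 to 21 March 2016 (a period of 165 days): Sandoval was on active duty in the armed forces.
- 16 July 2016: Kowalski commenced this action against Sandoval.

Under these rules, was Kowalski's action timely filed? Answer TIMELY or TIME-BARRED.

TIME-BARRED

Accrual is tied to discovery, so the period began on 2 June 2014 rather than on 13 January 2012 when the act occurred.
Adding the 1 year base period to 2 June 2014 gives a deadline of 2 June 2015, before any tolling.
Because the pending related arbitration ran from 26 September 2014 to 17 May 2015, the deadline is extended by 233 days to 21 January 2016.
Because the defendant's active military service ran from 8 October 2015 to 21 March 2016, the deadline is extended by 165 days to 4 July 2016.
Kowalski filed on 16 July 2016, after the 4 July 2016 deadline, so the action is time-barred.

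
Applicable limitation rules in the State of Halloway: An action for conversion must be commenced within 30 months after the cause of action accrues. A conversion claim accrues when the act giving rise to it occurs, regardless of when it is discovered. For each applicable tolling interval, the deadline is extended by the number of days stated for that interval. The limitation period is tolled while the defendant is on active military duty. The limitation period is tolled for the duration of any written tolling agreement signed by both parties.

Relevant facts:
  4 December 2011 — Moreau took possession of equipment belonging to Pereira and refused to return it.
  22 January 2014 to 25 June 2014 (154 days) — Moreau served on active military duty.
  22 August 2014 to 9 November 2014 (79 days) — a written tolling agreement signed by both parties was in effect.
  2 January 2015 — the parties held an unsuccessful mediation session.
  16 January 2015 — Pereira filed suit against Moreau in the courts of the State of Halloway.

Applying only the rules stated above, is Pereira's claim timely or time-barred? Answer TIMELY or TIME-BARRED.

The limitation period began to run on 4 December 2011.
The untolled deadline — 30 months after 4 December 2011 — is 4 June 2014.
Because the defendant's active military service ran from 22 January 2014 to 25 June 2014, the deadline is extended by 154 days to 5 November 2014.
The written tolling agreement from 22 August 2014 to 9 November 2014 tolled the period for 79 days, extending the deadline to 23 January 2015.
Nothing else in the chronology tolls or restarts the period.
Pereira filed on 16 January 2015, before the 23 January 2015 deadline, so the action is timely.

TIMELY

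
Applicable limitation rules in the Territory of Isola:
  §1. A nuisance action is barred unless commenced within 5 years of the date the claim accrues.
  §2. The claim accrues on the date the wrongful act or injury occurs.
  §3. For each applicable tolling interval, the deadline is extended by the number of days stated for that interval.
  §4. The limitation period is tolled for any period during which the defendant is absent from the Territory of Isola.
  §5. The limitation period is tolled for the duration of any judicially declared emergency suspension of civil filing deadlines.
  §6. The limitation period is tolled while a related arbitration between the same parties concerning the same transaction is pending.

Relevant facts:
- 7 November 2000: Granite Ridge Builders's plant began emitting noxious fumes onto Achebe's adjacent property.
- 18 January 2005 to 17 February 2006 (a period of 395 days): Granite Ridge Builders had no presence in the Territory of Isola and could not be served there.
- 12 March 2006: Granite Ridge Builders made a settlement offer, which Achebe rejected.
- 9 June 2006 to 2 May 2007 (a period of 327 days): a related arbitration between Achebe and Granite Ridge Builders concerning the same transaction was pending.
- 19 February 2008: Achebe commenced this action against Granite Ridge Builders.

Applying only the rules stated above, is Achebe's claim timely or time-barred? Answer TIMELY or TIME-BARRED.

TIME-BARRED

The claim accrued on 7 November 2000, when the wrongful act occurred.
The untolled deadline — 5 years after 7 November 2000 — is 7 November 2005.
The period was tolled for 395 days by the defendant's absence from the jurisdiction (18 January 2005 to 17 February 2006), pushing the deadline to 7 December 2006.
The period was tolled for 327 days by the pending related arbitration (9 June 2006 to 2 May 2007), pushing the deadline to 30 October 2007.
Nothing else in the chronology tolls or restarts the period.
Filing on 19 February 2008 missed the 30 October 2007 deadline — the action is time-barred.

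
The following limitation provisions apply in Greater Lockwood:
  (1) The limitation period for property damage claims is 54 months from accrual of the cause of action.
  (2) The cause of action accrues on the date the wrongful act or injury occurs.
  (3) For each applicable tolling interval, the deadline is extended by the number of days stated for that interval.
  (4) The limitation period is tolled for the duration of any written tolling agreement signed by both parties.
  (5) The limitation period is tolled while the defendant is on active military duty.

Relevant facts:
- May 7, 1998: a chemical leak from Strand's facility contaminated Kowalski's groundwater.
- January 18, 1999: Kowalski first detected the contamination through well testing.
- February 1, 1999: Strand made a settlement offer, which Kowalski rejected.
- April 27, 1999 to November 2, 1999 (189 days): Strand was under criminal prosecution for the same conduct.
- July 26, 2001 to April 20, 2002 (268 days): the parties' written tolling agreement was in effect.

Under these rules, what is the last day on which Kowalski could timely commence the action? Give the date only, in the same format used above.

Accrual is governed by the date of the act, so the period began to run on May 7, 1998; the later discovery on January 18, 1999 is irrelevant under the stated rule.
The untolled deadline — 54 months after May 7, 1998 — is November 7, 2002.
The written tolling agreement from July 26, 2001 to April 20, 2002 tolled the period for 268 days, extending the deadline to August 2, 2003.
No stated provision tolls the period for a criminal prosecution, so the interval from April 27, 1999 to November 2, 1999 has no effect on the deadline.
Nothing else in the chronology tolls or restarts the period.

August 2, 2003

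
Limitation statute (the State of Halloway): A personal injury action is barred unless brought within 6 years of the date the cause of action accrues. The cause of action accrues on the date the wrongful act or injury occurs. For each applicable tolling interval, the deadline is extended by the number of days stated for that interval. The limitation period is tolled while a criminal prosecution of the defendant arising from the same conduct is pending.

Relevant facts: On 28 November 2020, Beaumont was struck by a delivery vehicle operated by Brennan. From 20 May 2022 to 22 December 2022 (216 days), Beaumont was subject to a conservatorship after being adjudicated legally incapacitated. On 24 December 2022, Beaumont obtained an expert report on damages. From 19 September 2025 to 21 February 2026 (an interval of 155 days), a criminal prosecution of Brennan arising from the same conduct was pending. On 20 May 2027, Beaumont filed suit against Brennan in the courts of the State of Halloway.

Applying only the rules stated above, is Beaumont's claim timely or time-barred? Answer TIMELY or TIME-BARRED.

The limitation period began to run on 28 November 2020.
6 years from 28 November 2020 is 28 November 2026.
The period was tolled for 155 days by the pending criminal prosecution (19 September 2025 to 21 February 2026), pushing the deadline to 2 May 2027.
No stated provision tolls the period for the plaintiff's incapacity, so the interval from 20 May 2022 to 22 December 2022 has no effect on the deadline.
None of the other events listed affects the running of the period under the stated rules.
The 20 May 2027 filing falls after the 2 May 2027 deadline; the claim is time-barred.

TIME-BARRED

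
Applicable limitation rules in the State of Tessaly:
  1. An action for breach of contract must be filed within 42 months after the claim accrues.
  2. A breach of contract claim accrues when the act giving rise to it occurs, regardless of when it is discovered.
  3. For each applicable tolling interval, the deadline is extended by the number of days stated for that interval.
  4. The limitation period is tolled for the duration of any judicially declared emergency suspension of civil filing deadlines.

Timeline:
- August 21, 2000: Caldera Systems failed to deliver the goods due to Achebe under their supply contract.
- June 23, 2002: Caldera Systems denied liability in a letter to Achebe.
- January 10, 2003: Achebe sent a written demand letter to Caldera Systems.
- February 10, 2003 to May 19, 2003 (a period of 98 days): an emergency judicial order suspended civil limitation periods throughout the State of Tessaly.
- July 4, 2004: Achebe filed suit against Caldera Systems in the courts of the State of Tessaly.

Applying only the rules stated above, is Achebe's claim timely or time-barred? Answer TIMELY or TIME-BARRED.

The claim accrued on August 21, 2000, the date of the act.
Adding the 42 months base period to August 21, 2000 gives a deadline of February 21, 2004, before any tolling.
Because the emergency suspension of filing deadlines ran from February 10, 2003 to May 19, 2003, the deadline is extended by 98 days to May 29, 2004.
Nothing else in the chronology tolls or restarts the period.
Achebe filed on July 4, 2004, after the May 29, 2004 deadline, so the action is time-barred.

TIME-BARRED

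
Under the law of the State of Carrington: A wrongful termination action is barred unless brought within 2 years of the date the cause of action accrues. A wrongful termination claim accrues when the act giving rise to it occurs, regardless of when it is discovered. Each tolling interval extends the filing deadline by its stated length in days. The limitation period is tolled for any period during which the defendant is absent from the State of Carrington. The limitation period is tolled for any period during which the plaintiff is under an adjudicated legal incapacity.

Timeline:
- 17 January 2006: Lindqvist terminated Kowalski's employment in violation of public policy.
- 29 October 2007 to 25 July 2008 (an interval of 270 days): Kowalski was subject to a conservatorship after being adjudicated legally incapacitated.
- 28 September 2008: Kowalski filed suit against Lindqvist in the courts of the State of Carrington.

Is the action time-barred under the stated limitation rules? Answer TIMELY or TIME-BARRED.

TIMELY

The cause of action accrued on 17 January 2006, the date of the act.
Adding the 2 years base period to 17 January 2006 gives a deadline of 17 January 2008, before any tolling.
The plaintiff's legal incapacity from 29 October 2007 to 25 July 2008 tolled the period for 270 days, extending the deadline to 13 October 2008.
Kowalski filed on 28 September 2008, before the 13 October 2008 deadline, so the action is timely.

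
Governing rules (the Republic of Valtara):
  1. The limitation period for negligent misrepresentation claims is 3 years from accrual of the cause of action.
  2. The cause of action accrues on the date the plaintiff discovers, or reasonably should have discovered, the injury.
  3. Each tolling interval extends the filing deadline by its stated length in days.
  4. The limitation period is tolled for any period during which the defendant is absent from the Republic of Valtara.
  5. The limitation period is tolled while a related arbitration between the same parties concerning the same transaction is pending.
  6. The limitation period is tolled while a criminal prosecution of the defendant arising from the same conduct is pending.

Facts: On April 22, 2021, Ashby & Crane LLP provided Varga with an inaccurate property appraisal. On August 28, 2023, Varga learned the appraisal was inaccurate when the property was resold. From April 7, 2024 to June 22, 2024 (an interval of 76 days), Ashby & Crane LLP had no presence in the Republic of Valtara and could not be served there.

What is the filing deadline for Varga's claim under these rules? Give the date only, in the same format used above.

November 12, 2026

Under the discovery rule, the claim accrued on August 28, 2023, when Varga discovered the injury — not on the April 22, 2021 date of the underlying act.
3 years from August 28, 2023 is August 28, 2026.
The period was tolled for 76 days by the defendant's absence from the jurisdiction (April 7, 2024 to June 22, 2024), pushing the deadline to November 12, 2026.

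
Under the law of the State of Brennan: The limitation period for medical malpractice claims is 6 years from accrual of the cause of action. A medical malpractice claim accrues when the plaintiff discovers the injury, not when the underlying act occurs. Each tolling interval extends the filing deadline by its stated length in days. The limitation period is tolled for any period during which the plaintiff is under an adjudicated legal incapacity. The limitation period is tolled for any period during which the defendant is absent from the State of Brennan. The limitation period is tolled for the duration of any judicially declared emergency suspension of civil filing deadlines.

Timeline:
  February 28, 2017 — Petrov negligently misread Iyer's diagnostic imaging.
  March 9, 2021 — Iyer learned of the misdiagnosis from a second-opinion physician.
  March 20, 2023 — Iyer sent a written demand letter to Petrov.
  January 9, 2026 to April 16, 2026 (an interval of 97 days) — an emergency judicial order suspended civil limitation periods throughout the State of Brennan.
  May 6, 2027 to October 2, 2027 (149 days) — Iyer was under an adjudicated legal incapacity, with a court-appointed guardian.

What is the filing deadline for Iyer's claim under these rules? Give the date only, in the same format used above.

The claim did not accrue until Iyer discovered the injury on March 9, 2021; the February 28, 2017 act date does not start the clock under the stated rule.
Adding the 6 years base period to March 9, 2021 gives a deadline of March 9, 2027, before any tolling.
The period was tolled for 97 days by the emergency suspension of filing deadlines (January 9, 2026 to April 16, 2026), pushing the deadline to June 14, 2027.
Because the plaintiff's legal incapacity ran from May 6, 2027 to October 2, 2027, the deadline is extended by 149 days to November 10, 2027.
None of the other events listed affects the running of the period under the stated rules.

November 10, 2027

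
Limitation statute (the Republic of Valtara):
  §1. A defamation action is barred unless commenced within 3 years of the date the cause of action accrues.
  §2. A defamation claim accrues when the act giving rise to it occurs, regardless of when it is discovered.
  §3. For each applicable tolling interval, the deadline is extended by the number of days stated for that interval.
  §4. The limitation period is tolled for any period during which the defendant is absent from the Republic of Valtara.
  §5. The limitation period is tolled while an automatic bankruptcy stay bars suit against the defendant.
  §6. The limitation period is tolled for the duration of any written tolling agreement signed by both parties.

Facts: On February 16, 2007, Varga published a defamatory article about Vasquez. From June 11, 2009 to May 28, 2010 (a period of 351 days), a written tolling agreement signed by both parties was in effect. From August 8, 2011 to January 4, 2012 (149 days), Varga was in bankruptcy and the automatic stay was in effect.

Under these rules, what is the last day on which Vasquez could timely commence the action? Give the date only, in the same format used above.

The cause of action accrued on February 16, 2007, the date of the act.
The untolled deadline — 3 years after February 16, 2007 — is February 16, 2010.
Because the written tolling agreement ran from June 11, 2009 to May 28, 2010, the deadline is extended by 351 days to February 2, 2011.
The automatic bankruptcy stay from August 8, 2011 to January 4, 2012 began after the period had already run on February 2, 2011, so it has no tolling effect.

February 2, 2011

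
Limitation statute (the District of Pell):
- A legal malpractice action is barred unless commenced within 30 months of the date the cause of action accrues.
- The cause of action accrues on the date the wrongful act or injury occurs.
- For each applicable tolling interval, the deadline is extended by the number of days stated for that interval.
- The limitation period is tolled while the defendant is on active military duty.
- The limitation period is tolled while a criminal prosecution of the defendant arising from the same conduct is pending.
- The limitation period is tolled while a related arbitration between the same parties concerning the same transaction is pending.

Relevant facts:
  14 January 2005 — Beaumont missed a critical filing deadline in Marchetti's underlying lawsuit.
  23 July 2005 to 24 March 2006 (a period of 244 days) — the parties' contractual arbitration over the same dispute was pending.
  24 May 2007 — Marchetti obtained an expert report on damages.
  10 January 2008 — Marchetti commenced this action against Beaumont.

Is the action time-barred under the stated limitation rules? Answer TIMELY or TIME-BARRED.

TIMELY

The limitation period began to run on 14 January 2005.
Adding the 30 months base period to 14 January 2005 gives a deadline of 14 July 2007, before any tolling.
The pending related arbitration from 23 July 2005 to 24 March 2006 tolled the period for 244 days, extending the deadline to 14 March 2008.
None of the other events listed affects the running of the period under the stated rules.
Filing on 10 January 2008 beat the 14 March 2008 deadline — the action is timely.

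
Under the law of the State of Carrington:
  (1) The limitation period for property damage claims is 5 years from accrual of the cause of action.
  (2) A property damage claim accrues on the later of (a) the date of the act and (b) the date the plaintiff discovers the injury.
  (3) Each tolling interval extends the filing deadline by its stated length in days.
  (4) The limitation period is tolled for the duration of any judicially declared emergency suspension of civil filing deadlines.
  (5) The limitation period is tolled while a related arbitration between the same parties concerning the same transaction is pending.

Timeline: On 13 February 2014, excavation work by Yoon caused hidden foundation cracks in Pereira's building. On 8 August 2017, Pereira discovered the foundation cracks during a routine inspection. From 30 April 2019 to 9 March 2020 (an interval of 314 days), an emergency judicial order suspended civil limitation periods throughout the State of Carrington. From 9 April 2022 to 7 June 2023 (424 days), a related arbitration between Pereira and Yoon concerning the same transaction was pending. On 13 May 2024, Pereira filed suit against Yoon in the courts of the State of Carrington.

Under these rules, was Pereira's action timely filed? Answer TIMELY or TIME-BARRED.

Because discovery on 8 August 2017 post-dates the 13 February 2014 act, accrual under the later-of rule falls on 8 August 2017.
The untolled deadline — 5 years after 8 August 2017 — is 8 August 2022.
The period was tolled for 314 days by the emergency suspension of filing deadlines (30 April 2019 to 9 March 2020), pushing the deadline to 18 June 2023.
Because the pending related arbitration ran from 9 April 2022 to 7 June 2023, the deadline is extended by 424 days to 15 August 2024.
Filing on 13 May 2024 beat the 15 August 2024 deadline — the action is timely.

TIMELY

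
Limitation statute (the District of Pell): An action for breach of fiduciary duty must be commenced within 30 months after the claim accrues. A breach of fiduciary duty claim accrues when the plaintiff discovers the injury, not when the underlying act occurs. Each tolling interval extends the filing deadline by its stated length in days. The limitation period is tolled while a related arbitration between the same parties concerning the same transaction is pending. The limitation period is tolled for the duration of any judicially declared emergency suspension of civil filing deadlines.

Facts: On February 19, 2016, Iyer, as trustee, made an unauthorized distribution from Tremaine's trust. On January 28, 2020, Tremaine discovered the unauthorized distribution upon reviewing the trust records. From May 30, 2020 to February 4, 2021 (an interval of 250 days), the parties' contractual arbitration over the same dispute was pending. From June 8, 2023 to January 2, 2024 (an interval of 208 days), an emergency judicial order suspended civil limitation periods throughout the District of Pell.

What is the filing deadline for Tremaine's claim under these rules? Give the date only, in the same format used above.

The claim did not accrue until Tremaine discovered the injury on January 28, 2020; the February 19, 2016 act date does not start the clock under the stated rule.
Adding the 30 months base period to January 28, 2020 gives a deadline of July 28, 2022, before any tolling.
The period was tolled for 250 days by the pending related arbitration (May 30, 2020 to February 4, 2021), pushing the deadline to April 4, 2023.
By the time the emergency suspension of filing deadlines began on June 8, 2023, the limitation period had already expired on April 4, 2023; that interval cannot revive it.

April 4, 2023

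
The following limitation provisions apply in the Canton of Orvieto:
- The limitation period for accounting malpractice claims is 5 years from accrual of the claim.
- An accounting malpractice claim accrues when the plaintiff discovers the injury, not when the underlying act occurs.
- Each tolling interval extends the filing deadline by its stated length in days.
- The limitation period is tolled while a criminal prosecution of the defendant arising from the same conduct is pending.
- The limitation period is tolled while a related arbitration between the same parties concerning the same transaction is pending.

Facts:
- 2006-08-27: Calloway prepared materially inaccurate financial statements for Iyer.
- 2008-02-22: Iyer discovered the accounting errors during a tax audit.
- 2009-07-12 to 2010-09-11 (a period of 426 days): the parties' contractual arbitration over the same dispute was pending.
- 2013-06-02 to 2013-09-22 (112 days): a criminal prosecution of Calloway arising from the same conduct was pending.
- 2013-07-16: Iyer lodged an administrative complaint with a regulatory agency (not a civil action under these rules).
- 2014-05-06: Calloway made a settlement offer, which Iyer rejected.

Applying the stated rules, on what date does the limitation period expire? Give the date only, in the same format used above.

The claim did not accrue until Iyer discovered the injury on 2008-02-22; the 2006-08-27 act date does not start the clock under the stated rule.
5 years from 2008-02-22 is 2013-02-22.
The pending related arbitration from 2009-07-12 to 2010-09-11 tolled the period for 426 days, extending the deadline to 2014-04-24.
The period was tolled for 112 days by the pending criminal prosecution (2013-06-02 to 2013-09-22), pushing the deadline to 2014-08-14.
None of the other events listed affects the running of the period under the stated rules.

2014-08-14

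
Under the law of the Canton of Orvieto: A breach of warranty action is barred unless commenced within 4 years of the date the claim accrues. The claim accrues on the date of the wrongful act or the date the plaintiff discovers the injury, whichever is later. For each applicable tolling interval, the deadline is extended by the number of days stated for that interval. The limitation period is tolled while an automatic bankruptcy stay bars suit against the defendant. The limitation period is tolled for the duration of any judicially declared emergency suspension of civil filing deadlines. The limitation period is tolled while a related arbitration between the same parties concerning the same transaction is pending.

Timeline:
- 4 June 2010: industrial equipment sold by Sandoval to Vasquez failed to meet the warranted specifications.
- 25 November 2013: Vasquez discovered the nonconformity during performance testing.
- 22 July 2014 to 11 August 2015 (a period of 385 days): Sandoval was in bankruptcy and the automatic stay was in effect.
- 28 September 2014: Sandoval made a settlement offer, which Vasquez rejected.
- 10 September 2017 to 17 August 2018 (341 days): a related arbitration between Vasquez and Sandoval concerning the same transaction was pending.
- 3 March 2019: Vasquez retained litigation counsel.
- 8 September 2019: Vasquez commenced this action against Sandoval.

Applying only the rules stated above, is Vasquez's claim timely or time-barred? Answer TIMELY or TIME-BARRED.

Taking the later of the act (4 June 2010) and discovery (25 November 2013), the claim accrued on 25 November 2013.
The untolled deadline — 4 years after 25 November 2013 — is 25 November 2017.
The automatic bankruptcy stay from 22 July 2014 to 11 August 2015 tolled the period for 385 days, extending the deadline to 15 December 2018.
The period was tolled for 341 days by the pending related arbitration (10 September 2017 to 17 August 2018), pushing the deadline to 21 November 2019.
None of the other events listed affects the running of the period under the stated rules.
The 8 September 2019 filing precedes the 21 November 2019 deadline; the claim is timely.

TIMELY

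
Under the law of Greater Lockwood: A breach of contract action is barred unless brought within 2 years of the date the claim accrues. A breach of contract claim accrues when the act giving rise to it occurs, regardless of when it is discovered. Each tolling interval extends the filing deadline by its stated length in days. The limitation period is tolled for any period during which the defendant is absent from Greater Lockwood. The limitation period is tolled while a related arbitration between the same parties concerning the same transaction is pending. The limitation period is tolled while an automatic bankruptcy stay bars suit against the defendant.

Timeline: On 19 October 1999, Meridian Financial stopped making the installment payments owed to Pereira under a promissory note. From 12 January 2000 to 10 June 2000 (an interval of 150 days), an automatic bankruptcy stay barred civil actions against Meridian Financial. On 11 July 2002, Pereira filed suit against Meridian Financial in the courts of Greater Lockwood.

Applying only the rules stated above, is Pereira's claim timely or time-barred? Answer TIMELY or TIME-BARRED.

The claim accrued on 19 October 1999, when the wrongful act occurred.
2 years from 19 October 1999 is 19 October 2001.
The period was tolled for 150 days by the automatic bankruptcy stay (12 January 2000 to 10 June 2000), pushing the deadline to 18 March 2002.
Filing on 11 July 2002 missed the 18 March 2002 deadline — the action is time-barred.

TIME-BARRED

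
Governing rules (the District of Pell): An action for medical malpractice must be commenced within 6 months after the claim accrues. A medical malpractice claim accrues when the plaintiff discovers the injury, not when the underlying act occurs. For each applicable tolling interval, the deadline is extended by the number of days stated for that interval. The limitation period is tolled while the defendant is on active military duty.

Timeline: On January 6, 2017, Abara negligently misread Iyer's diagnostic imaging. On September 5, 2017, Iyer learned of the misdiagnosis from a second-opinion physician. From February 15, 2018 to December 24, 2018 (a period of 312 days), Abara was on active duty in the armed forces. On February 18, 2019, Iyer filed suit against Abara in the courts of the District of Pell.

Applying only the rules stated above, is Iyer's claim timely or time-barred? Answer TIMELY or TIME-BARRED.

TIME-BARRED

Under the discovery rule, the claim accrued on September 5, 2017, when Iyer discovered the injury — not on the January 6, 2017 date of the underlying act.
The untolled deadline — 6 months after September 5, 2017 — is March 5, 2018.
The defendant's active military service from February 15, 2018 to December 24, 2018 tolled the period for 312 days, extending the deadline to January 11, 2019.
Iyer filed on February 18, 2019, after the January 11, 2019 deadline, so the action is time-barred.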